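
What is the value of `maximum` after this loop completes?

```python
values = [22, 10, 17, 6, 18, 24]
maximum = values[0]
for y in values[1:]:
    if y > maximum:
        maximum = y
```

Maximum of [22, 10, 17, 6, 18, 24]
`maximum` takes the values: 22 → 24

Answer: 24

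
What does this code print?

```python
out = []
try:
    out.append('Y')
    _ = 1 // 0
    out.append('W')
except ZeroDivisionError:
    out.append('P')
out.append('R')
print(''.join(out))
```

Execution trace: 'Y' (try body) → 'P' (except ZeroDivisionError) → 'R' (after the try/except). Output: YPR

Answer: YPR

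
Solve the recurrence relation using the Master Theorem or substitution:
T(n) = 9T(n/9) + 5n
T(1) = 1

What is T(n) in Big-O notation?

By Master Theorem: a=9, b=9, f(n)=5n. Since log_9(9) = 1 and f(n) = Θ(n^1), Case 2 applies. T(n) = O(n log n).

Answer: O(n log n)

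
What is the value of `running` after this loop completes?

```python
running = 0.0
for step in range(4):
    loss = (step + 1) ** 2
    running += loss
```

Sum of squared losses 1² + 2² + ... + 4²
`running` takes the values: 0.0 → 1.0 → 5.0 → 14.0 → 30.0

Answer: 30.0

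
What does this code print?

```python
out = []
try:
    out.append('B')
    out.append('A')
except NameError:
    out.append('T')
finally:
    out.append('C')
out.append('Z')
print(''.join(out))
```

Execution trace: 'B' (try body) → 'A' (try body, no exception) → 'C' (finally) → 'Z' (after the try/except). Output: BACZ

Answer: BACZ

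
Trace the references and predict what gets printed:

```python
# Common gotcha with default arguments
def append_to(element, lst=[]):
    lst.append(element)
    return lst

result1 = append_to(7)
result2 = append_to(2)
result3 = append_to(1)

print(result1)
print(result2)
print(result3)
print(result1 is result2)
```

Key concept: mutable default argument gotcha.
Step by step:
`result1 = append_to(7)` → result1 = [7]
`result2 = append_to(2)` → result1 = [7, 2] (same object as result2); result2 = [7, 2] (same object as result1)
`result3 = append_to(1)` → result1 = [7, 2, 1] (same object as result2, result3); result2 = [7, 2, 1] (same object as result1, result3); result3 = [7, 2, 1] (same object as result1, result2)
`print(result1)` → prints [7, 2, 1]
`print(result2)` → prints [7, 2, 1]
`print(result3)` → prints [7, 2, 1]
`print(result1 is result2)` → prints True

Answer:
[7, 2, 1]
[7, 2, 1]
[7, 2, 1]
True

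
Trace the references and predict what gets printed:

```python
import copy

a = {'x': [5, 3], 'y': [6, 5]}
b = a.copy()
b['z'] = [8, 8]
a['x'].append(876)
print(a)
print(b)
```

Key concept: shallow copy of dict with mutable values.
Step by step:
`a = {'x': [5, 3], 'y': [6, 5]}` → a = {'x': [5, 3], 'y': [6, 5]}
`b = a.copy()` → b = {'x': [5, 3], 'y': [6, 5]}
`b['z'] = [8, 8]` → b = {'x': [5, 3], 'y': [6, 5], 'z': [8, 8]}
`a['x'].append(876)` → a = {'x': [5, 3, 876], 'y': [6, 5]}; b = {'x': [5, 3, 876], 'y': [6, 5], 'z': [8, 8]}
`print(a)` → prints {'x': [5, 3, 876], 'y': [6, 5]}
`print(b)` → prints {'x': [5, 3, 876], 'y': [6, 5], 'z': [8, 8]}

Answer:
{'x': [5, 3, 876], 'y': [6, 5]}
{'x': [5, 3, 876], 'y': [6, 5], 'z': [8, 8]}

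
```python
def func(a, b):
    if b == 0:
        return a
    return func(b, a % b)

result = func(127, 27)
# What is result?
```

func(127, 27) -> func(27, 19) -> func(19, 8) -> func(8, 3) -> func(3, 2) -> func(2, 1) -> func(1, 0) -> 1

Answer: 1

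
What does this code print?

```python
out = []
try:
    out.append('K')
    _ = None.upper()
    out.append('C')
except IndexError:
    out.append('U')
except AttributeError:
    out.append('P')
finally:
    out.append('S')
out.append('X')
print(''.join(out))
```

Execution trace: 'K' (try body) → 'P' (except AttributeError) → 'S' (finally) → 'X' (after the try/except). Output: KPSX

Answer: KPSX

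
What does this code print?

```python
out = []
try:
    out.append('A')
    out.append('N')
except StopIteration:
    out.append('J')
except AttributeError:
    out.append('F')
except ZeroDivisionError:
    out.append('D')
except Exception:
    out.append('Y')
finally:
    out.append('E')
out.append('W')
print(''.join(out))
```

Execution trace: 'A' (try body) → 'N' (try body, no exception) → 'E' (finally) → 'W' (after the try/except). Output: ANEW

Answer: ANEW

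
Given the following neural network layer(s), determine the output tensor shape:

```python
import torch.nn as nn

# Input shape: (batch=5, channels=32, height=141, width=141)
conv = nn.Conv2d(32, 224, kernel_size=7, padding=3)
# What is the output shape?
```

Input: (5, 32, 141, 141) -> Output: (5, 224, 141, 141)

Answer: (5, 224, 141, 141)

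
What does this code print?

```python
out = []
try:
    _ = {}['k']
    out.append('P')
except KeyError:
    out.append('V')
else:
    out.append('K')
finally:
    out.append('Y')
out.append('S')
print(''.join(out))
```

Execution trace: 'V' (except KeyError) → 'Y' (finally) → 'S' (after the try/except). Output: VYS

Answer: VYS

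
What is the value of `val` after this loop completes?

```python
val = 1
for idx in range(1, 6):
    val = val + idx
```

Start at 1, add 1 through 5
`val` takes the values: 1 → 2 → 4 → 7 → 11 → 16

Answer: 16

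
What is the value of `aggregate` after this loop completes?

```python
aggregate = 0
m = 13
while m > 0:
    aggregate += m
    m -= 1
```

Sum 13 down to 1
`aggregate` takes the values: 0 → 13 → 25 → 36 → 46 → 55 → 63 → 70 → 76 → 81 → 85 → 88 → 90 → 91

Answer: 91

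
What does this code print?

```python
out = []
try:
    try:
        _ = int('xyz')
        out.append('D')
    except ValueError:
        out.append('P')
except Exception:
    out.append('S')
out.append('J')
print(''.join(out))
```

Execution trace: 'P' (inner except ValueError) → 'J' (after the try/except). Output: PJ

Answer: PJ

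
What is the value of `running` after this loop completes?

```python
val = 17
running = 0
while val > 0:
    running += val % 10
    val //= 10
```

Sum digits of 17
`running` takes the values: 0 → 7 → 8

Answer: 8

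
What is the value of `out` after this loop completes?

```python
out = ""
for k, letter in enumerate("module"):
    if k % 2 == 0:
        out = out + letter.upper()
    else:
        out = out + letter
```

Uppercase even positions in 'module'
`out` takes the values: "" → "M" → "Mo" → "MoD" → "MoDu" → "MoDuL" → "MoDuLe"

Answer: "MoDuLe"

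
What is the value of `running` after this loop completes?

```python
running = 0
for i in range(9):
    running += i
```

Sum of 0 to 8 = 36
`running` takes the values: 0 → 1 → 3 → 6 → 10 → 15 → 21 → 28 → 36

Answer: 36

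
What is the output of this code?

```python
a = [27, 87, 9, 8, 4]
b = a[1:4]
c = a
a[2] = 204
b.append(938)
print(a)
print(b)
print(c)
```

Key concept: slice vs alias.
Step by step:
`a = [27, 87, 9, 8, 4]` → a = [27, 87, 9, 8, 4]
`b = a[1:4]` → b = [87, 9, 8]
`c = a` → c = [27, 87, 9, 8, 4] (same object as a)
`a[2] = 204` → a = [27, 87, 204, 8, 4] (same object as c); c = [27, 87, 204, 8, 4] (same object as a)
`b.append(938)` → b = [87, 9, 8, 938]
`print(a)` → prints [27, 87, 204, 8, 4]
`print(b)` → prints [87, 9, 8, 938]
`print(c)` → prints [27, 87, 204, 8, 4]

Answer:
[27, 87, 204, 8, 4]
[87, 9, 8, 938]
[27, 87, 204, 8, 4]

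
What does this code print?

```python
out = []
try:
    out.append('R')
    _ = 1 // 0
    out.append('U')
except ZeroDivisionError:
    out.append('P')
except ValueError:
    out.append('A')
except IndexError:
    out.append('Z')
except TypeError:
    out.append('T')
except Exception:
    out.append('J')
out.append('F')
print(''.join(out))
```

Execution trace: 'R' (try body) → 'P' (except ZeroDivisionError) → 'F' (after the try/except). Output: RPF

Answer: RPF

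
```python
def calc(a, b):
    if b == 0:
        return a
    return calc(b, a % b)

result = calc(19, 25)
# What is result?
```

calc(19, 25) -> calc(25, 19) -> calc(19, 6) -> calc(6, 1) -> calc(1, 0) -> 1

Answer: 1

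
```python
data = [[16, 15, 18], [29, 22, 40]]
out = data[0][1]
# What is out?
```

Trace:
`data = [[16, 15, 18], [29, 22, 40]]` → data = [[16, 15, 18], [29, 22, 40]]
`out = data[0][1]` → out = 15
So out = 15

Answer: 15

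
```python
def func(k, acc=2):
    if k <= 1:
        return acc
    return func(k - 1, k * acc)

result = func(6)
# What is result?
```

Accumulator trace (n, acc): (6, 2) -> (5, 12) -> (4, 60) -> (3, 240) -> (2, 720) -> (1, 1440) -> return 1440

Answer: 1440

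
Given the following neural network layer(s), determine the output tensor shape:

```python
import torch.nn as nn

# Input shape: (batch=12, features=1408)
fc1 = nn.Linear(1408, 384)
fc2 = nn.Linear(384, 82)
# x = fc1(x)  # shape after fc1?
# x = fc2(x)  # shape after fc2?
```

Input: (12, 1408) -> after fc1: (12, 384) -> Output: (12, 82)

Answer: (12, 82)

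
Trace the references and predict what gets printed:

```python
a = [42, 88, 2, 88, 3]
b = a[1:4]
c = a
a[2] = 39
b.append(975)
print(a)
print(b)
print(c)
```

Key concept: slice vs alias.
Step by step:
`a = [42, 88, 2, 88, 3]` → a = [42, 88, 2, 88, 3]
`b = a[1:4]` → b = [88, 2, 88]
`c = a` → c = [42, 88, 2, 88, 3] (same object as a)
`a[2] = 39` → a = [42, 88, 39, 88, 3] (same object as c); c = [42, 88, 39, 88, 3] (same object as a)
`b.append(975)` → b = [88, 2, 88, 975]
`print(a)` → prints [42, 88, 39, 88, 3]
`print(b)` → prints [88, 2, 88, 975]
`print(c)` → prints [42, 88, 39, 88, 3]

Answer:
[42, 88, 39, 88, 3]
[88, 2, 88, 975]
[42, 88, 39, 88, 3]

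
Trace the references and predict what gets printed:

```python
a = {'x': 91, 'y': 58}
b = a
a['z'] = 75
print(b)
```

Key concept: dict aliasing.
Step by step:
`a = {'x': 91, 'y': 58}` → a = {'x': 91, 'y': 58}
`b = a` → b = {'x': 91, 'y': 58} (same object as a)
`a['z'] = 75` → a = {'x': 91, 'y': 58, 'z': 75} (same object as b); b = {'x': 91, 'y': 58, 'z': 75} (same object as a)
`print(b)` → prints {'x': 91, 'y': 58, 'z': 75}

Answer: {'x': 91, 'y': 58, 'z': 75}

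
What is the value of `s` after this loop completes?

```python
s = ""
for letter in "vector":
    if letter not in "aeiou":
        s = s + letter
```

Remove vowels from 'vector'
`s` takes the values: "" → "v" → "vc" → "vct" → "vctr"

Answer: "vctr"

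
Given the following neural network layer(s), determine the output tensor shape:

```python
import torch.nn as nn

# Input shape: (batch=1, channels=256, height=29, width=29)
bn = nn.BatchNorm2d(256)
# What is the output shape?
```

Input: (1, 256, 29, 29) -> Output: (1, 256, 29, 29)

Answer: (1, 256, 29, 29)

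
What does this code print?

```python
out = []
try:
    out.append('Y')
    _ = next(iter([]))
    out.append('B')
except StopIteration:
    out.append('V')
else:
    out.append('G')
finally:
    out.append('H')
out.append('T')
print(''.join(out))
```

Execution trace: 'Y' (try body) → 'V' (except StopIteration) → 'H' (finally) → 'T' (after the try/except). Output: YVHT

Answer: YVHT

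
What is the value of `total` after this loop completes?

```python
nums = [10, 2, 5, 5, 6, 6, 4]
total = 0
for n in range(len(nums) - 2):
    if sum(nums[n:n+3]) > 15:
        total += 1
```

Count windows with sum > 15
`total` takes the values: 0 → 1 → 2 → 3 → 4

Answer: 4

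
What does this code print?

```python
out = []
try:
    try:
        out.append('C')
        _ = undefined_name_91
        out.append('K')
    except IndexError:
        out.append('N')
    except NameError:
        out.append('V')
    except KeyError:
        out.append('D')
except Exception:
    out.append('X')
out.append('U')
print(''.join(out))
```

Execution trace: 'C' (inner try body) → 'V' (inner except NameError) → 'U' (after the try/except). Output: CVU

Answer: CVU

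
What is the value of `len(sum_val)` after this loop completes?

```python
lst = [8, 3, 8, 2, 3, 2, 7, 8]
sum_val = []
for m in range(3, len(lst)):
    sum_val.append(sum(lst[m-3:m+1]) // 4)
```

Number of 4-element averages
`sum_val` takes the values: [] → [5] → [5, 4] → [5, 4, 3] → [5, 4, 3, 3] → [5, 4, 3, 3, 5]
So `len(sum_val)` = 5

Answer: 5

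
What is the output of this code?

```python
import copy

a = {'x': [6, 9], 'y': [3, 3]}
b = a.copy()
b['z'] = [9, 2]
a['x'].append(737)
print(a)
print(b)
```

Key concept: shallow copy of dict with mutable values.
Step by step:
`a = {'x': [6, 9], 'y': [3, 3]}` → a = {'x': [6, 9], 'y': [3, 3]}
`b = a.copy()` → b = {'x': [6, 9], 'y': [3, 3]}
`b['z'] = [9, 2]` → b = {'x': [6, 9], 'y': [3, 3], 'z': [9, 2]}
`a['x'].append(737)` → a = {'x': [6, 9, 737], 'y': [3, 3]}; b = {'x': [6, 9, 737], 'y': [3, 3], 'z': [9, 2]}
`print(a)` → prints {'x': [6, 9, 737], 'y': [3, 3]}
`print(b)` → prints {'x': [6, 9, 737], 'y': [3, 3], 'z': [9, 2]}

Answer:
{'x': [6, 9, 737], 'y': [3, 3]}
{'x': [6, 9, 737], 'y': [3, 3], 'z': [9, 2]}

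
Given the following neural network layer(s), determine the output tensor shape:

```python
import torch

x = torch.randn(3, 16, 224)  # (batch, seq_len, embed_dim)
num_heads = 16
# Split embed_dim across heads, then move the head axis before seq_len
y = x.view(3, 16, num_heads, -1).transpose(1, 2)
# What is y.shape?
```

Input: (3, 16, 224) -> head_dim = 224 // 16 = 14; after view: (3, 16, 16, 14) -> after transpose(1, 2): (3, 16, 16, 14) -> Output: (3, 16, 16, 14)

Answer: (3, 16, 16, 14)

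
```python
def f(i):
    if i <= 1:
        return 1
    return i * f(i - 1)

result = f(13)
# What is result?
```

f(13) = 13 * 12 * 11 * 10 * 9 * 8 * 7 * 6 * 5 * 4 * 3 * 2 * 1 = 6227020800

Answer: 6227020800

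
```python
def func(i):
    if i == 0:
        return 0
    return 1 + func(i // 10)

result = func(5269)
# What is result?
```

Count of digits of 5269: 4

Answer: 4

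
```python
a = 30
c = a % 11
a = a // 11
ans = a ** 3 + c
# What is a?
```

Trace:
`a = 30` → a = 30
`c = a % 11` → c = 8
`a = a // 11` → a = 2
`ans = a ** 3 + c` → ans = 16
So a = 2

Answer: 2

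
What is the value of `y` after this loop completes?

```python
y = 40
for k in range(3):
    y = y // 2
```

Halve 3 times: 40 // 2^3 = 5
`y` takes the values: 40 → 20 → 10 → 5

Answer: 5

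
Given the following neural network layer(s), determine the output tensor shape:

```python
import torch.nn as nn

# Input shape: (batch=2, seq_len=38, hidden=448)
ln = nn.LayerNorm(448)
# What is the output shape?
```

Input: (2, 38, 448) -> Output: (2, 38, 448)

Answer: (2, 38, 448)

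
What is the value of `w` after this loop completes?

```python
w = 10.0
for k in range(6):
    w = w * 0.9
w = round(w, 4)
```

Exponential decay: 10.0 * 0.9^6
`w` takes the values: 10.0 → 9.0 → 8.1 → 7.29 → 6.561 → 5.9049 → 5.31441 → 5.3144

Answer: 5.3144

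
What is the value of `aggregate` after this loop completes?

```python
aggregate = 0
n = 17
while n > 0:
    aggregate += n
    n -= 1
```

Sum 17 down to 1
`aggregate` takes the values: 0 → 17 → 33 → 48 → 62 → 75 → 87 → 98 → 108 → 117 → 125 → 132 → 138 → 143 → 147 → 150 → 152 → 153

Answer: 153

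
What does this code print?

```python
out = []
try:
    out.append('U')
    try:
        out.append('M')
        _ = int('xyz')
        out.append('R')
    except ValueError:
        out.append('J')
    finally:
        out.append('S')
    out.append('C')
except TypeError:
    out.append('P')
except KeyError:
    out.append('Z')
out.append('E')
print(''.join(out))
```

Execution trace: 'U' (try body) → 'M' (inner try body) → 'J' (inner except ValueError) → 'S' (inner finally) → 'C' (try body, no exception) → 'E' (after the try/except). Output: UMJSCE

Answer: UMJSCE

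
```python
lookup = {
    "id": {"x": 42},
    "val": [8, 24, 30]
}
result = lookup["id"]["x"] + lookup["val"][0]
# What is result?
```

Trace:
`lookup = { ...` → lookup = {'id': {'x': 42}, 'val': [8, 24, 30]}
`result = lookup["id"]["x"] + lookup["val"][0]` → result = 50
So result = 50

Answer: 50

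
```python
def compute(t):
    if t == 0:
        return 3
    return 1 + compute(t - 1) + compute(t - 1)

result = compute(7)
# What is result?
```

compute(t) = 1 + 2·compute(t-1), compute(0)=3. Closed form: (3+1)·2^7 - 1 = 511.

Answer: 511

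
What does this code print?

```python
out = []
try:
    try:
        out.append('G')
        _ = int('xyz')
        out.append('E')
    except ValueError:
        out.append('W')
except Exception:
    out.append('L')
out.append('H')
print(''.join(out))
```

Execution trace: 'G' (inner try body) → 'W' (inner except ValueError) → 'H' (after the try/except). Output: GWH

Answer: GWH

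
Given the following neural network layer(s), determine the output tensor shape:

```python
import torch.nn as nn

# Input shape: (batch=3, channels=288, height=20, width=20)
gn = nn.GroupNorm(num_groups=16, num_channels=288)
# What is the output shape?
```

Input: (3, 288, 20, 20) -> Output: (3, 288, 20, 20)

Answer: (3, 288, 20, 20)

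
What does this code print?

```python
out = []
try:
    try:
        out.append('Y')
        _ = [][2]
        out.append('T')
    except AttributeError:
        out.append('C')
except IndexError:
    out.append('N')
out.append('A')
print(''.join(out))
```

Execution trace: 'Y' (try body) → 'N' (outer except IndexError) → 'A' (after the try/except). Output: YNA

Answer: YNA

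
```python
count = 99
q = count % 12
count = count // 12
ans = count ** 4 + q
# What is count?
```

Trace:
`count = 99` → count = 99
`q = count % 12` → q = 3
`count = count // 12` → count = 8
`ans = count ** 4 + q` → ans = 4099
So count = 8

Answer: 8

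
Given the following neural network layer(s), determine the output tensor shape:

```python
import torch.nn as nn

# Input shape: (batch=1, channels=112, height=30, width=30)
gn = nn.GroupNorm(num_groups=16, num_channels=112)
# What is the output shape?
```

Input: (1, 112, 30, 30) -> Output: (1, 112, 30, 30)

Answer: (1, 112, 30, 30)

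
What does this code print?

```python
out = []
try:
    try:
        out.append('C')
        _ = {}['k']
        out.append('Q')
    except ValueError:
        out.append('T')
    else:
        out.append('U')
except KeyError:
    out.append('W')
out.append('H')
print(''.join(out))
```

Execution trace: 'C' (try body) → 'W' (outer except KeyError) → 'H' (after the try/except). Output: CWH

Answer: CWH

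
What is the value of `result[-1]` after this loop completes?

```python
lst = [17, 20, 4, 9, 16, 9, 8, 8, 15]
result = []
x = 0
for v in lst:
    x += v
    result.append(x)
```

Cumulative sum ends at 106
`result` takes the values: [] → [17] → [17, 37] → [17, 37, 41] → [17, 37, 41, 50] → [17, 37, 41, 50, 66] → [17, 37, 41, 50, 66, 75] → [17, 37, 41, 50, 66, 75, 83] → [17, 37, 41, 50, 66, 75, 83, 91] → [17, 37, 41, 50, 66, 75, 83, 91, 106]
So `result[-1]` = 106

Answer: 106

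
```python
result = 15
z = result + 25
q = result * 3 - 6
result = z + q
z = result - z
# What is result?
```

Trace:
`result = 15` → result = 15
`z = result + 25` → z = 40
`q = result * 3 - 6` → q = 39
`result = z + q` → result = 79
`z = result - z` → z = 39
So result = 79

Answer: 79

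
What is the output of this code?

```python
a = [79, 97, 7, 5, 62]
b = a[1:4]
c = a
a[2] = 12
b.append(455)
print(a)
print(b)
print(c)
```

Key concept: slice vs alias.
Step by step:
`a = [79, 97, 7, 5, 62]` → a = [79, 97, 7, 5, 62]
`b = a[1:4]` → b = [97, 7, 5]
`c = a` → c = [79, 97, 7, 5, 62] (same object as a)
`a[2] = 12` → a = [79, 97, 12, 5, 62] (same object as c); c = [79, 97, 12, 5, 62] (same object as a)
`b.append(455)` → b = [97, 7, 5, 455]
`print(a)` → prints [79, 97, 12, 5, 62]
`print(b)` → prints [97, 7, 5, 455]
`print(c)` → prints [79, 97, 12, 5, 62]

Answer:
[79, 97, 12, 5, 62]
[97, 7, 5, 455]
[79, 97, 12, 5, 62]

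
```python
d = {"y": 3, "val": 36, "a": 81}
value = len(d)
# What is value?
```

Trace:
`d = {"y": 3, "val": 36, "a": 81}` → d = {'y': 3, 'val': 36, 'a': 81}
`value = len(d)` → value = 3
So value = 3

Answer: 3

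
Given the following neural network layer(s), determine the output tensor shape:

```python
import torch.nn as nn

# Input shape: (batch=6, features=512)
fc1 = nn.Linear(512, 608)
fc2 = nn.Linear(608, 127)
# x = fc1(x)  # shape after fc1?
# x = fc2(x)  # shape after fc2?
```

Input: (6, 512) -> after fc1: (6, 608) -> Output: (6, 127)

Answer: (6, 127)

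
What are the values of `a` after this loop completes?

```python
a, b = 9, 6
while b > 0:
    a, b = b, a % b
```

GCD of 9 and 6
`a` takes the values: 9 → 6 → 3

Answer: 3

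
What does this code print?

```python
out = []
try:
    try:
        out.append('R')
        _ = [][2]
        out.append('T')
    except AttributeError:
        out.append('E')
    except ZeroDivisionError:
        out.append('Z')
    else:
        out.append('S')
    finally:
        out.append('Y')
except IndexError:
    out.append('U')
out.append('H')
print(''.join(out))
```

Execution trace: 'R' (try body) → 'Y' (finally) → 'U' (outer except IndexError) → 'H' (after the try/except). Output: RYUH

Answer: RYUH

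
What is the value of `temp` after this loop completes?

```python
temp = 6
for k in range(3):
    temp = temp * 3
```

Multiply by 3, 3 times: 6 * 3^3 = 162
`temp` takes the values: 6 → 18 → 54 → 162

Answer: 162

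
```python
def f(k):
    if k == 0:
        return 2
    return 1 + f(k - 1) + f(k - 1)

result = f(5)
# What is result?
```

f(k) = 1 + 2·f(k-1), f(0)=2. Closed form: (2+1)·2^5 - 1 = 95.

Answer: 95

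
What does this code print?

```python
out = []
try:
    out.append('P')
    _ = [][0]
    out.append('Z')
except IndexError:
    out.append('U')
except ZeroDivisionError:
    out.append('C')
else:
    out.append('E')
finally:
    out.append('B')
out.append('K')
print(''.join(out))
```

Execution trace: 'P' (try body) → 'U' (except IndexError) → 'B' (finally) → 'K' (after the try/except). Output: PUBK

Answer: PUBK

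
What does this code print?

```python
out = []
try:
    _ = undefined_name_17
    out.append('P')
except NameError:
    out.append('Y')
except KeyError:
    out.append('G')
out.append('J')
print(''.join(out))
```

Execution trace: 'Y' (except NameError) → 'J' (after the try/except). Output: YJ

Answer: YJ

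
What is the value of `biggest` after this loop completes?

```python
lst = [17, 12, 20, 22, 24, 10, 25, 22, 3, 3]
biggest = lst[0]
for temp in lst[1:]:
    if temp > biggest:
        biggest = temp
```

Maximum of [17, 12, 20, 22, 24, 10, 25, 22, 3, 3]
`biggest` takes the values: 17 → 20 → 22 → 24 → 25

Answer: 25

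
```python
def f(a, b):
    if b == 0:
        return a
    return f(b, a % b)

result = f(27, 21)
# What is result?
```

f(27, 21) -> f(21, 6) -> f(6, 3) -> f(3, 0) -> 3

Answer: 3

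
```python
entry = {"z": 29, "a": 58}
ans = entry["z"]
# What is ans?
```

Trace:
`entry = {"z": 29, "a": 58}` → entry = {'z': 29, 'a': 58}
`ans = entry["z"]` → ans = 29
So ans = 29

Answer: 29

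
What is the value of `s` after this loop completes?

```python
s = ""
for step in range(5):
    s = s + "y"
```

Repeat 'y' 5 times
`s` takes the values: "" → "y" → "yy" → "yyy" → "yyyy" → "yyyyy"

Answer: "yyyyy"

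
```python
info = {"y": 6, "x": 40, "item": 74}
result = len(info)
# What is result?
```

Trace:
`info = {"y": 6, "x": 40, "item": 74}` → info = {'y': 6, 'x': 40, 'item': 74}
`result = len(info)` → result = 3
So result = 3

Answer: 3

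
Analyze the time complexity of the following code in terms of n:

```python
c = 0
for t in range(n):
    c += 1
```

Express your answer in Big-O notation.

Each loop level contributes: n. Multiplying the contributions gives O(n).

Answer: O(n)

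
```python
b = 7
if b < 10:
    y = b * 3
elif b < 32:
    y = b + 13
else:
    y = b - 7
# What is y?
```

Trace:
`b = 7` → b = 7
`if b < 10: ...` → b < 10 is True → y = 21
So y = 21

Answer: 21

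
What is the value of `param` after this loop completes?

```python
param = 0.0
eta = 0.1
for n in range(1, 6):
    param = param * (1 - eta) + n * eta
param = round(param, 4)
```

Moving average with lr=0.1
`param` takes the values: 0.0 → 0.1 → 0.29 → 0.561 → 0.9049 → 1.31441 → 1.3144

Answer: 1.3144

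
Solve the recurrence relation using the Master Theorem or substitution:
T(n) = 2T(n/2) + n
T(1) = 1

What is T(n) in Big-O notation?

By Master Theorem: a=2, b=2, f(n)=n. Since log_2(2) = 1 and f(n) = Θ(n^1), Case 2 applies. T(n) = O(n log n).

Answer: O(n log n)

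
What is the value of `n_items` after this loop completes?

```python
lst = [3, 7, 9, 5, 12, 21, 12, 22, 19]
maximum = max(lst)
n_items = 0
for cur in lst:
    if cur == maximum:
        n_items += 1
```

Count of max value 22 in [3, 7, 9, 5, 12, 21, 12, 22, 19]
`n_items` takes the values: 0 → 1

Answer: 1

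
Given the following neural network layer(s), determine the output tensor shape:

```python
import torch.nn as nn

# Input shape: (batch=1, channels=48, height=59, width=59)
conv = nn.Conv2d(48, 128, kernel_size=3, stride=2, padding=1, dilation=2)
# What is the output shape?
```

Input: (1, 48, 59, 59) -> Output: (1, 128, 29, 29)

Answer: (1, 128, 29, 29)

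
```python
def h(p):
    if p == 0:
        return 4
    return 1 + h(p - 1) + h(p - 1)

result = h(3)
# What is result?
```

h(p) = 1 + 2·h(p-1), h(0)=4. Closed form: (4+1)·2^3 - 1 = 39.

Answer: 39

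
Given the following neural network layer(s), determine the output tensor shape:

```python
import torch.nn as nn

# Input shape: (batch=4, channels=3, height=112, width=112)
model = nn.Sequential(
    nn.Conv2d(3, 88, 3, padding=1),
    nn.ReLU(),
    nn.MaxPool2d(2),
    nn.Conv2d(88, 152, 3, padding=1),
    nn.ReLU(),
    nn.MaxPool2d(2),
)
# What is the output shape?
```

Input: (4, 3, 112, 112) -> after first Conv2d: (4, 88, 112, 112) -> after first MaxPool2d: (4, 88, 56, 56) -> after second Conv2d: (4, 152, 56, 56) -> Output: (4, 152, 28, 28)

Answer: (4, 152, 28, 28)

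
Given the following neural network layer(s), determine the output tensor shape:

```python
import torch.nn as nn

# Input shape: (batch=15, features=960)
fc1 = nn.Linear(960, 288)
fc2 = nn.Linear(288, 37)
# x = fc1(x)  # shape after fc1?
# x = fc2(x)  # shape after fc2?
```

Input: (15, 960) -> after fc1: (15, 288) -> Output: (15, 37)

Answer: (15, 37)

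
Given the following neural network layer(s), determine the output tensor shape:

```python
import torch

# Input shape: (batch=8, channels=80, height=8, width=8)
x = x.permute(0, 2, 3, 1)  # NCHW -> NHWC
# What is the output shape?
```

Input: (8, 80, 8, 8) -> Output: (8, 8, 8, 80)

Answer: (8, 8, 8, 80)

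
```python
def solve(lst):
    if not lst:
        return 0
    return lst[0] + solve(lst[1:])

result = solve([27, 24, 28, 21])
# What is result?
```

27 + 24 + 28 + 21 + 0 = 100

Answer: 100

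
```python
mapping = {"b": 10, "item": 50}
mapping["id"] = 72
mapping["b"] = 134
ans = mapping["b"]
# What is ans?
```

Trace:
`mapping = {"b": 10, "item": 50}` → mapping = {'b': 10, 'item': 50}
`mapping["id"] = 72` → mapping = {'b': 10, 'item': 50, 'id': 72}
`mapping["b"] = 134` → mapping = {'b': 134, 'item': 50, 'id': 72}
`ans = mapping["b"]` → ans = 134
So ans = 134

Answer: 134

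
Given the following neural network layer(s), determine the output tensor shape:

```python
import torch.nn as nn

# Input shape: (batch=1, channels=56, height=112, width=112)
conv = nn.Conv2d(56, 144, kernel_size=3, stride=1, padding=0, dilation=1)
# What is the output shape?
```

Input: (1, 56, 112, 112) -> Output: (1, 144, 110, 110)

Answer: (1, 144, 110, 110)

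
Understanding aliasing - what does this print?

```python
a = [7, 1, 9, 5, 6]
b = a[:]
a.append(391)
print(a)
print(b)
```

Key concept: slice [:] creates copy.
Step by step:
`a = [7, 1, 9, 5, 6]` → a = [7, 1, 9, 5, 6]
`b = a[:]` → b = [7, 1, 9, 5, 6]
`a.append(391)` → a = [7, 1, 9, 5, 6, 391]
`print(a)` → prints [7, 1, 9, 5, 6, 391]
`print(b)` → prints [7, 1, 9, 5, 6]

Answer:
[7, 1, 9, 5, 6, 391]
[7, 1, 9, 5, 6]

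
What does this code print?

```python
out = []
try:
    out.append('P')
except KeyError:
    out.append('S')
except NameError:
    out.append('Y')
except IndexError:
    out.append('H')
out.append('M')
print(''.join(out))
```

Execution trace: 'P' (try body, no exception) → 'M' (after the try/except). Output: PM

Answer: PM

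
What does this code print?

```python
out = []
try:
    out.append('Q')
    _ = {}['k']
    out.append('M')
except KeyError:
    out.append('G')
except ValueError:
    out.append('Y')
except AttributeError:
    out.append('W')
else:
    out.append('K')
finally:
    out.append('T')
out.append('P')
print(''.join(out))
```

Execution trace: 'Q' (try body) → 'G' (except KeyError) → 'T' (finally) → 'P' (after the try/except). Output: QGTP

Answer: QGTP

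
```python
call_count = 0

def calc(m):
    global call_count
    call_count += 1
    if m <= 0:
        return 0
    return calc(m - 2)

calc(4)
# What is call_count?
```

Linear recursion stepping by 2: 3 calls from m=4 down to ≤0.

Answer: 3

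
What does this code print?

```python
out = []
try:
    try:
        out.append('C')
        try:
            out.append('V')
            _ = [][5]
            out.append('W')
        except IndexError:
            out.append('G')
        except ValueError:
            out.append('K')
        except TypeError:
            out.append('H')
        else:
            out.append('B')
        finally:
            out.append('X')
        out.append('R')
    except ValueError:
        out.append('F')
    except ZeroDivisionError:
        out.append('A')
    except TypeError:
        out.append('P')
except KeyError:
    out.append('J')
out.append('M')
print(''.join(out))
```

Execution trace: 'C' (try body) → 'V' (inner try body) → 'G' (inner except IndexError) → 'X' (inner finally) → 'R' (try body, no exception) → 'M' (after the try/except). Output: CVGXRM

Answer: CVGXRM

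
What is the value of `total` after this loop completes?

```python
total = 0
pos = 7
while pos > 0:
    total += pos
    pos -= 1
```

Sum 7 down to 1
`total` takes the values: 0 → 7 → 13 → 18 → 22 → 25 → 27 → 28

Answer: 28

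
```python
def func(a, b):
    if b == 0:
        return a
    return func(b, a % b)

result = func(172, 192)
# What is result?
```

func(172, 192) -> func(192, 172) -> func(172, 20) -> func(20, 12) -> func(12, 8) -> func(8, 4) -> func(4, 0) -> 4

Answer: 4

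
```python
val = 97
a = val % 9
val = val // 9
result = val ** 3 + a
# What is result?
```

Trace:
`val = 97` → val = 97
`a = val % 9` → a = 7
`val = val // 9` → val = 10
`result = val ** 3 + a` → result = 1007
So result = 1007

Answer: 1007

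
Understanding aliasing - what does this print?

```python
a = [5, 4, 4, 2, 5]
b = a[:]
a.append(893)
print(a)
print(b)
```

Key concept: slice [:] creates copy.
Step by step:
`a = [5, 4, 4, 2, 5]` → a = [5, 4, 4, 2, 5]
`b = a[:]` → b = [5, 4, 4, 2, 5]
`a.append(893)` → a = [5, 4, 4, 2, 5, 893]
`print(a)` → prints [5, 4, 4, 2, 5, 893]
`print(b)` → prints [5, 4, 4, 2, 5]

Answer:
[5, 4, 4, 2, 5, 893]
[5, 4, 4, 2, 5]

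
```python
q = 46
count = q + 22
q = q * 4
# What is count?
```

Trace:
`q = 46` → q = 46
`count = q + 22` → count = 68
`q = q * 4` → q = 184
So count = 68

Answer: 68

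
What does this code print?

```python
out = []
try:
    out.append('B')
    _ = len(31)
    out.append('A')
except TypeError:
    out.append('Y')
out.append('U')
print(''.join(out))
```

Execution trace: 'B' (try body) → 'Y' (except TypeError) → 'U' (after the try/except). Output: BYU

Answer: BYU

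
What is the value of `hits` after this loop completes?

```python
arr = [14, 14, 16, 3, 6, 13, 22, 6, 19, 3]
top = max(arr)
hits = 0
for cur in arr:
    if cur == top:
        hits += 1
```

Count of max value 22 in [14, 14, 16, 3, 6, 13, 22, 6, 19, 3]
`hits` takes the values: 0 → 1

Answer: 1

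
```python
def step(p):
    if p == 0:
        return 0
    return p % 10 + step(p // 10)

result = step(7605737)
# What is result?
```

Sum of digits of 7605737: 7 + 3 + 7 + 5 + 0 + 6 + 7 = 35

Answer: 35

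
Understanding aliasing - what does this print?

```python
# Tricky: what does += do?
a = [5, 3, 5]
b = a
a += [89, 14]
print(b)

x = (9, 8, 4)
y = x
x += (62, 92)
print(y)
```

Key concept: += behavior differs for mutable vs immutable.
Step by step:
`a = [5, 3, 5]` → a = [5, 3, 5]
`b = a` → b = [5, 3, 5] (same object as a)
`a += [89, 14]` → a = [5, 3, 5, 89, 14] (same object as b); b = [5, 3, 5, 89, 14] (same object as a)
`print(b)` → prints [5, 3, 5, 89, 14]
`x = (9, 8, 4)` → x = (9, 8, 4)
`y = x` → y = (9, 8, 4)
`x += (62, 92)` → x = (9, 8, 4, 62, 92)
`print(y)` → prints (9, 8, 4)

Answer:
[5, 3, 5, 89, 14]
(9, 8, 4)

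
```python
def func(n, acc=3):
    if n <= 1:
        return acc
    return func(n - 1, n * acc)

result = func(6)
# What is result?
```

Accumulator trace (n, acc): (6, 3) -> (5, 18) -> (4, 90) -> (3, 360) -> (2, 1080) -> (1, 2160) -> return 2160

Answer: 2160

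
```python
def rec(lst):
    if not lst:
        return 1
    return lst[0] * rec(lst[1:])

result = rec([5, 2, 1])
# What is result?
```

Product over [5, 2, 1] = 5 * 2 * 1 = 10

Answer: 10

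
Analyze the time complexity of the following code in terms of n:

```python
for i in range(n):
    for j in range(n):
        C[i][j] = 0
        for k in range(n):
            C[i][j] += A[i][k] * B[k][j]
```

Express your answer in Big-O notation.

This is Naive matrix multiplication. Time complexity: O(n³).

Answer: O(n³)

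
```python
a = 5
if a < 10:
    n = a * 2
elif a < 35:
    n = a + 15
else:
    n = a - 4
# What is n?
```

Trace:
`a = 5` → a = 5
`if a < 10: ...` → a < 10 is True → n = 10
So n = 10

Answer: 10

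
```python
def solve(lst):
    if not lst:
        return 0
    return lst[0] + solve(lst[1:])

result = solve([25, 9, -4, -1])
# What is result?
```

25 + 9 + (-4) + (-1) + 0 = 29

Answer: 29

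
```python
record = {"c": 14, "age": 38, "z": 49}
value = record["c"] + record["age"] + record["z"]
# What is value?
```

Trace:
`record = {"c": 14, "age": 38, "z": 49}` → record = {'c': 14, 'age': 38, 'z': 49}
`value = record["c"] + record["age"] + record["z"]` → value = 101
So value = 101

Answer: 101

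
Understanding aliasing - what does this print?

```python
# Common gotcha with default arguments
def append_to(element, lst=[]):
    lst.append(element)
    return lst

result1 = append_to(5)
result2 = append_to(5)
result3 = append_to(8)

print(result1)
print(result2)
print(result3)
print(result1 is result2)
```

Key concept: mutable default argument gotcha.
Step by step:
`result1 = append_to(5)` → result1 = [5]
`result2 = append_to(5)` → result1 = [5, 5] (same object as result2); result2 = [5, 5] (same object as result1)
`result3 = append_to(8)` → result1 = [5, 5, 8] (same object as result2, result3); result2 = [5, 5, 8] (same object as result1, result3); result3 = [5, 5, 8] (same object as result1, result2)
`print(result1)` → prints [5, 5, 8]
`print(result2)` → prints [5, 5, 8]
`print(result3)` → prints [5, 5, 8]
`print(result1 is result2)` → prints True

Answer:
[5, 5, 8]
[5, 5, 8]
[5, 5, 8]
True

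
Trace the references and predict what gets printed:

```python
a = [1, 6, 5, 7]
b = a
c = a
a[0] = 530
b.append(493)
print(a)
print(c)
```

Key concept: multiple aliases.
Step by step:
`a = [1, 6, 5, 7]` → a = [1, 6, 5, 7]
`b = a` → b = [1, 6, 5, 7] (same object as a)
`c = a` → c = [1, 6, 5, 7] (same object as a, b)
`a[0] = 530` → a = [530, 6, 5, 7] (same object as b, c); b = [530, 6, 5, 7] (same object as a, c); c = [530, 6, 5, 7] (same object as a, b)
`b.append(493)` → a = [530, 6, 5, 7, 493] (same object as b, c); b = [530, 6, 5, 7, 493] (same object as a, c); c = [530, 6, 5, 7, 493] (same object as a, b)
`print(a)` → prints [530, 6, 5, 7, 493]
`print(c)` → prints [530, 6, 5, 7, 493]

Answer:
[530, 6, 5, 7, 493]
[530, 6, 5, 7, 493]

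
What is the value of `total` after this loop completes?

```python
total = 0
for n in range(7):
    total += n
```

Sum of 0 to 6 = 21
`total` takes the values: 0 → 1 → 3 → 6 → 10 → 15 → 21

Answer: 21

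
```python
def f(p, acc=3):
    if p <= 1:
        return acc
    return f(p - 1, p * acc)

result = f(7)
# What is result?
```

Accumulator trace (n, acc): (7, 3) -> (6, 21) -> (5, 126) -> (4, 630) -> (3, 2520) -> (2, 7560) -> (1, 15120) -> return 15120

Answer: 15120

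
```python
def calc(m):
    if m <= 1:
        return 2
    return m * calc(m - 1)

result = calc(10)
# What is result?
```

calc(10) = 10 * 9 * 8 * 7 * 6 * 5 * 4 * 3 * 2 * 2 = 7257600

Answer: 7257600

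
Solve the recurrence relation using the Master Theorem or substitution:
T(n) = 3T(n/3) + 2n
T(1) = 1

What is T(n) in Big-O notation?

By Master Theorem: a=3, b=3, f(n)=2n. Since log_3(3) = 1 and f(n) = Θ(n^1), Case 2 applies. T(n) = O(n log n).

Answer: O(n log n)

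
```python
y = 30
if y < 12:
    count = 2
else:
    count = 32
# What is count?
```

Trace:
`y = 30` → y = 30
`if y < 12: ...` → y < 12 is False, take else branch → count = 32
So count = 32

Answer: 32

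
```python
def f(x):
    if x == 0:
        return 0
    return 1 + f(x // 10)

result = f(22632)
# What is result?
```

Count of digits of 22632: 5

Answer: 5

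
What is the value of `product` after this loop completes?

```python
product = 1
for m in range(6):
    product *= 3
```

3^6 = 729
`product` takes the values: 1 → 3 → 9 → 27 → 81 → 243 → 729

Answer: 729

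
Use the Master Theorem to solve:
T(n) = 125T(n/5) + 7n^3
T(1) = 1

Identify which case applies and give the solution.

a=125, b=5, f(n)=7n^3. log_5(125) = 3. Since c=3 = 3, Case 2 applies: T(n) = Θ(n^log_b(a) · log n) = O(n^3 log n).

Answer: O(n^3 log n) - Case 2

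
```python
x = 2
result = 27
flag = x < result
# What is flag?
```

Trace:
`x = 2` → x = 2
`result = 27` → result = 27
`flag = x < result` → flag = True
So flag = True

Answer: True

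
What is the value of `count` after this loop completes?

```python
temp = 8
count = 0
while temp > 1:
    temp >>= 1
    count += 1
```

Count right shifts until 1
`count` takes the values: 0 → 1 → 2 → 3

Answer: 3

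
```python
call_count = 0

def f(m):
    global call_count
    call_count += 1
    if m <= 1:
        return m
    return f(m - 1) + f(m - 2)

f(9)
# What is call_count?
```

Calls(m) = 1 + Calls(m-1) + Calls(m-2); Calls(0)=Calls(1)=1. For m=9 this gives 109.

Answer: 109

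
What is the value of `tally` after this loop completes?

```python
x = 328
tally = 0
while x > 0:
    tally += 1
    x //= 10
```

Count digits by repeated division by 10
`tally` takes the values: 0 → 1 → 2 → 3

Answer: 3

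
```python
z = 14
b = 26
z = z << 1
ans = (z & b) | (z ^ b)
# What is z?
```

Trace:
`z = 14` → z = 14
`b = 26` → b = 26
`z = z << 1` → z = 28
`ans = (z & b) | (z ^ b)` → ans = 30
So z = 28

Answer: 28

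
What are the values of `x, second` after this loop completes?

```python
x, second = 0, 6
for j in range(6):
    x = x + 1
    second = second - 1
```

x goes 0→6, second goes 6→0
`x, second` takes the values: (0, 6) → (1, 6) → (1, 5) → (2, 5) → (2, 4) → (3, 4) → (3, 3) → (4, 3) → (4, 2) → (5, 2) → (5, 1) → (6, 1) → (6, 0)

Answer: 6, 0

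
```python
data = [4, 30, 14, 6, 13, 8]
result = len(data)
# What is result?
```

Trace:
`data = [4, 30, 14, 6, 13, 8]` → data = [4, 30, 14, 6, 13, 8]
`result = len(data)` → result = 6
So result = 6

Answer: 6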